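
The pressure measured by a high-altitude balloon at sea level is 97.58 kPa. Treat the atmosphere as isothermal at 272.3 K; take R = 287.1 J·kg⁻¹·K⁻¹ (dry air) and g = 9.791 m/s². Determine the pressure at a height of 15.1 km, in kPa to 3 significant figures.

P ≈ 14.7 kPa

Scale height: H = RT/g = 287.1 × 272.3 / 9.791 = 7984.6 m.
Barometric formula: P = P₀ exp(−z/H).
z/H = 15100/7984.6 = 1.8911; exp(−1.8911) = 0.15091.
P = 97.58 × 0.15091 = 14.726 kPa.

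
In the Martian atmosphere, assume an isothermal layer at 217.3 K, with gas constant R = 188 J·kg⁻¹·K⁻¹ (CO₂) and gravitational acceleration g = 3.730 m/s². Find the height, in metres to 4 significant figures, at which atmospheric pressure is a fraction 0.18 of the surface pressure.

z ≈ 18780 m

Scale height: H = RT/g = 188 × 217.3 / 3.730 = 10952 m.
Set P/P₀ = exp(−z/H) = 0.18, so z = −H ln(0.18).
−ln(0.18) = 1.7148; z = 10952 × 1.7148 = 18780 m.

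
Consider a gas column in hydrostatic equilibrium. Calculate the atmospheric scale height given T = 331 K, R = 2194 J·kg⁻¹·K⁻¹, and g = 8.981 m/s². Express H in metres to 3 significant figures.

H ≈ 80900 m

The scale height of an isothermal atmosphere is H = RT/g.
H = 2194 × 331 / 8.981 = 726210/8.981 = 80861 m.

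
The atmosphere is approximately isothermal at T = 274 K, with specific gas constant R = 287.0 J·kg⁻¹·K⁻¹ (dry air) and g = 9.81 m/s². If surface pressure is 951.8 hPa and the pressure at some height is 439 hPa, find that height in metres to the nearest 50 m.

Scale height: H = RT/g = 287.0 × 274 / 9.81 = 8016.1 m.
Invert the barometric formula: z = H ln(P₀/P).
P₀/P = 951.8/439 = 2.1681; ln(2.1681) = 0.77385.
z = 8016.1 × 0.77385 = 6203.3 m.

z ≈ 6200 m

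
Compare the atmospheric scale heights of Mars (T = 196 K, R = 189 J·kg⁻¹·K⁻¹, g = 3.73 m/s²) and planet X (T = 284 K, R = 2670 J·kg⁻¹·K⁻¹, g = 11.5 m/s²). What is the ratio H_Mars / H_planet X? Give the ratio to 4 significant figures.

H_Mars/H_planet X ≈ 0.1506

H = RT/g for each body.
H_Mars = 189 × 196 / 3.73 = 9931.4 m.
H_planet X = 2670 × 284 / 11.5 = 65937 m.
H_Mars/H_planet X = 9931.4/65937 = 0.15062.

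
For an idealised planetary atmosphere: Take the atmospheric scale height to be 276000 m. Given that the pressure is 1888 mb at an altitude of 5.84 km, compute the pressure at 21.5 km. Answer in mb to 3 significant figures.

P ≈ 1780 mb

Between two levels, P₂ = P₁ exp(−Δz/H) with Δz = z₂ − z₁.
Δz = 21500 − 5840.0 = 15660 m; Δz/H = 15660/276000 = 0.056739.
P₂ = 1888 × exp(−0.056739) = 1888 × 0.94484 = 1783.9 mb.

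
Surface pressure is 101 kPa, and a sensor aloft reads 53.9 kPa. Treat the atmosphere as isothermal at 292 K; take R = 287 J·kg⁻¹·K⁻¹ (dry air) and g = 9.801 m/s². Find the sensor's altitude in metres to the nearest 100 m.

Scale height: H = RT/g = 287 × 292 / 9.801 = 8550.6 m.
Invert the barometric formula: z = H ln(P₀/P).
P₀/P = 101/53.9 = 1.8738; ln(1.8738) = 0.62797.
z = 8550.6 × 0.62797 = 5369.5 m.

z ≈ 5400 m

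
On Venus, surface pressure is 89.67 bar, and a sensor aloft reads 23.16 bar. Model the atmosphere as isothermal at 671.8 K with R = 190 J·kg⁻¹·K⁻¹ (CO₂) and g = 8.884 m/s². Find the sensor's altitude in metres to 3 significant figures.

Scale height: H = RT/g = 190 × 671.8 / 8.884 = 14368 m.
Invert the barometric formula: z = H ln(P₀/P).
P₀/P = 89.67/23.16 = 3.8718; ln(3.8718) = 1.3537.
z = 14368 × 1.3537 = 19450 m.

z ≈ 19400 m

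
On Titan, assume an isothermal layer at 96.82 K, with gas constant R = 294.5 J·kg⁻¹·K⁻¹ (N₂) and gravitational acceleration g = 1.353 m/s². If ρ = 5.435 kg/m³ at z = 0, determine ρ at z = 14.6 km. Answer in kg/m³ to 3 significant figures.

ρ ≈ 2.72 kg/m³

Scale height: H = RT/g = 294.5 × 96.82 / 1.353 = 21074 m.
In an isothermal atmosphere, density decays like pressure: ρ = ρ₀ exp(−z/H).
z/H = 14600/21074 = 0.69280; exp(−0.69280) = 0.50017.
ρ = 5.435 × 0.50017 = 2.7184 kg/m³.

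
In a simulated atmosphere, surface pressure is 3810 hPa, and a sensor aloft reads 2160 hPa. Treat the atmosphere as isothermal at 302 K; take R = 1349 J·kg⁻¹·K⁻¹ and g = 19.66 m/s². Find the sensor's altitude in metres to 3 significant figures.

z ≈ 11800 m

Scale height: H = RT/g = 1349 × 302 / 19.66 = 20722 m.
Invert the barometric formula: z = H ln(P₀/P).
P₀/P = 3810/2160 = 1.7639; ln(1.7639) = 0.56753.
z = 20722 × 0.56753 = 11760 m.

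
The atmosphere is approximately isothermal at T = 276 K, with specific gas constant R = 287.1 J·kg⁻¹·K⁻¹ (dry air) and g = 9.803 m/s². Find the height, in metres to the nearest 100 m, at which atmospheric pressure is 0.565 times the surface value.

Scale height: H = RT/g = 287.1 × 276 / 9.803 = 8083.2 m.
Set P/P₀ = exp(−z/H) = 0.565, so z = −H ln(0.565).
−ln(0.565) = 0.57093; z = 8083.2 × 0.57093 = 4614.9 m.

z ≈ 4600 m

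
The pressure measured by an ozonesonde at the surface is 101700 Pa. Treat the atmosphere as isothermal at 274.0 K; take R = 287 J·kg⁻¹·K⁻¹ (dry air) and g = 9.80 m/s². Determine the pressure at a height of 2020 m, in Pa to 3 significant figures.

P ≈ 79100 Pa

Scale height: H = RT/g = 287 × 274.0 / 9.80 = 8024.3 m.
Barometric formula: P = P₀ exp(−z/H).
z/H = 2020.0/8024.3 = 0.25174; exp(−0.25174) = 0.77745.
P = 101700 × 0.77745 = 79067 Pa.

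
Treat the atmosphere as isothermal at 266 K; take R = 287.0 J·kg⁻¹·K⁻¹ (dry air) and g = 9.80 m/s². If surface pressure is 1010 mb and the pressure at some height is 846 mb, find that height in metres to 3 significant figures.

z ≈ 1380 m

Scale height: H = RT/g = 287.0 × 266 / 9.80 = 7790.0 m.
Invert the barometric formula: z = H ln(P₀/P).
P₀/P = 1010/846 = 1.1939; ln(1.1939) = 0.17723.
z = 7790.0 × 0.17723 = 1380.6 m.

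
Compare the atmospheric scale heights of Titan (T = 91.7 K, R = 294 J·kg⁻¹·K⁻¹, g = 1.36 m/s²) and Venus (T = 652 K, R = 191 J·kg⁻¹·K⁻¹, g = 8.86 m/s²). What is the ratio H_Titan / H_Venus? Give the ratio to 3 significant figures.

H_Titan/H_Venus ≈ 1.41

H = RT/g for each body.
H_Titan = 294 × 91.7 / 1.36 = 19823 m.
H_Venus = 191 × 652 / 8.86 = 14056 m.
H_Titan/H_Venus = 19823/14056 = 1.4103.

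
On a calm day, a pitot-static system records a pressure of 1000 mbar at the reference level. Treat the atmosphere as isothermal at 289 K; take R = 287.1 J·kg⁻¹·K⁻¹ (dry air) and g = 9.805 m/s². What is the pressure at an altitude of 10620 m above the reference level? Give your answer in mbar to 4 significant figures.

Scale height: H = RT/g = 287.1 × 289 / 9.805 = 8462.2 m.
Barometric formula: P = P₀ exp(−z/H).
z/H = 10620/8462.2 = 1.2550; exp(−1.2550) = 0.28508.
P = 1000 × 0.28508 = 285.08 mbar.

P ≈ 285.1 mbar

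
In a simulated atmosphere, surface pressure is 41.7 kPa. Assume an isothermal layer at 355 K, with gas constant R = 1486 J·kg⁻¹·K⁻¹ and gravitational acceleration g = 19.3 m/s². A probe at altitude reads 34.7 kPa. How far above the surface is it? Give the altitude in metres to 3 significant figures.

Scale height: H = RT/g = 1486 × 355 / 19.3 = 27333 m.
Invert the barometric formula: z = H ln(P₀/P).
P₀/P = 41.7/34.7 = 1.2017; ln(1.2017) = 0.18374.
z = 27333 × 0.18374 = 5022.2 m.

z ≈ 5020 m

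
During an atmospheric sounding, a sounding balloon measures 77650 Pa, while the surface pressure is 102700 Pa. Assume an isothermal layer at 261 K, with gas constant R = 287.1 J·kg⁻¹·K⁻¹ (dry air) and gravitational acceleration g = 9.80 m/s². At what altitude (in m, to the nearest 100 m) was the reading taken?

Scale height: H = RT/g = 287.1 × 261 / 9.80 = 7646.2 m.
Invert the barometric formula: z = H ln(P₀/P).
P₀/P = 102700/77650 = 1.3226; ln(1.3226) = 0.27960.
z = 7646.2 × 0.27960 = 2137.9 m.

z ≈ 2100 m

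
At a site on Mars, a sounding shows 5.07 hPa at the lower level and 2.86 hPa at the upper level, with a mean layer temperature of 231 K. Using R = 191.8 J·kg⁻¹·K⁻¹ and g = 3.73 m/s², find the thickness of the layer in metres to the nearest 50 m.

Hypsometric equation: Δz = (R T̄/g) ln(P₁/P₂).
R T̄/g = 191.8 × 231 / 3.73 = 11878 m.
ln(5.07/2.86) = ln(1.7727) = 0.57250.
Δz = 11878 × 0.57250 = 6800.2 m.

Δz ≈ 6800 m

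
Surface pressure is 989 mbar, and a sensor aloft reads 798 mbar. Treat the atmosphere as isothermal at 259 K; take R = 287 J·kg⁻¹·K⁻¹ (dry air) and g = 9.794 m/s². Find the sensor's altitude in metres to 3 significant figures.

Scale height: H = RT/g = 287 × 259 / 9.794 = 7589.6 m.
Invert the barometric formula: z = H ln(P₀/P).
P₀/P = 989/798 = 1.2393; ln(1.2393) = 0.21455.
z = 7589.6 × 0.21455 = 1628.3 m.

z ≈ 1630 m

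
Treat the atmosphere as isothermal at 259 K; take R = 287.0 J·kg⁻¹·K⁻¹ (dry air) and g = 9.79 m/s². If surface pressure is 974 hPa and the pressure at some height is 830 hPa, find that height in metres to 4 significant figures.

z ≈ 1215 m

Scale height: H = RT/g = 287.0 × 259 / 9.79 = 7592.7 m.
Invert the barometric formula: z = H ln(P₀/P).
P₀/P = 974/830 = 1.1735; ln(1.1735) = 0.15999.
z = 7592.7 × 0.15999 = 1214.8 m.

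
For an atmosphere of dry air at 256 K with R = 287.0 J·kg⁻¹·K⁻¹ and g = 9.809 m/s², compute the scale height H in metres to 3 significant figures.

The scale height of an isothermal atmosphere is H = RT/g.
H = 287.0 × 256 / 9.809 = 73472/9.809 = 7490.3 m.

H ≈ 7490 m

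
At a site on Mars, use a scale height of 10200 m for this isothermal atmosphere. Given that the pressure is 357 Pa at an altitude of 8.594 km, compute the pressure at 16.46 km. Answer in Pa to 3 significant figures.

Between two levels, P₂ = P₁ exp(−Δz/H) with Δz = z₂ − z₁.
Δz = 16460 − 8594.0 = 7866.0 m; Δz/H = 7866.0/10200 = 0.77118.
P₂ = 357 × exp(−0.77118) = 357 × 0.46247 = 165.10 Pa.

P ≈ 165 Pa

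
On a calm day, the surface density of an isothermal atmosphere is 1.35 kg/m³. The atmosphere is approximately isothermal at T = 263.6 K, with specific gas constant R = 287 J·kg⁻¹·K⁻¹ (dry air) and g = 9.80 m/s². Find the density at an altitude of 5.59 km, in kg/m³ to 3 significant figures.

ρ ≈ 0.654 kg/m³

Scale height: H = RT/g = 287 × 263.6 / 9.80 = 7719.7 m.
In an isothermal atmosphere, density decays like pressure: ρ = ρ₀ exp(−z/H).
z/H = 5590.0/7719.7 = 0.72412; exp(−0.72412) = 0.48475.
ρ = 1.35 × 0.48475 = 0.65441 kg/m³.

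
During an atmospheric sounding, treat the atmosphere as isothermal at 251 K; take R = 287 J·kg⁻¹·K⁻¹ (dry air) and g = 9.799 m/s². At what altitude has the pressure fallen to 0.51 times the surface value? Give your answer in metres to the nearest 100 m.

Scale height: H = RT/g = 287 × 251 / 9.799 = 7351.5 m.
Set P/P₀ = exp(−z/H) = 0.51, so z = −H ln(0.51).
−ln(0.51) = 0.67334; z = 7351.5 × 0.67334 = 4950.1 m.

z ≈ 5000 m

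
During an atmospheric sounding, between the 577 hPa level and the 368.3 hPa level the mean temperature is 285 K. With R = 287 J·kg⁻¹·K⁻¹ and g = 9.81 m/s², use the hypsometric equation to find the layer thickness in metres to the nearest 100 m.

Δz ≈ 3700 m

Hypsometric equation: Δz = (R T̄/g) ln(P₁/P₂).
R T̄/g = 287 × 285 / 9.81 = 8337.9 m.
ln(577/368.3) = ln(1.5667) = 0.44897.
Δz = 8337.9 × 0.44897 = 3743.5 m.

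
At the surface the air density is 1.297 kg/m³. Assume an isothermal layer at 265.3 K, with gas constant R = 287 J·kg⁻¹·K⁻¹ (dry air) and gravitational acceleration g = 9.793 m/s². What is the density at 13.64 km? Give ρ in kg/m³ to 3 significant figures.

ρ ≈ 0.224 kg/m³

Scale height: H = RT/g = 287 × 265.3 / 9.793 = 7775.1 m.
In an isothermal atmosphere, density decays like pressure: ρ = ρ₀ exp(−z/H).
z/H = 13640/7775.1 = 1.7543; exp(−1.7543) = 0.17303.
ρ = 1.297 × 0.17303 = 0.22442 kg/m³.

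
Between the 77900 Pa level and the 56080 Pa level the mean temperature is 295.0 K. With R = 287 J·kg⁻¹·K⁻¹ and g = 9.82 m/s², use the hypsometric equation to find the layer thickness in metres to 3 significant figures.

Hypsometric equation: Δz = (R T̄/g) ln(P₁/P₂).
R T̄/g = 287 × 295.0 / 9.82 = 8621.7 m.
ln(77900/56080) = ln(1.3891) = 0.32866.
Δz = 8621.7 × 0.32866 = 2833.6 m.

Δz ≈ 2830 m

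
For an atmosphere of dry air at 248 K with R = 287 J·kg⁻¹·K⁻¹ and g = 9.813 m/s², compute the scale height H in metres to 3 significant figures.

H ≈ 7250 m

The scale height of an isothermal atmosphere is H = RT/g.
H = 287 × 248 / 9.813 = 71176/9.813 = 7253.2 m.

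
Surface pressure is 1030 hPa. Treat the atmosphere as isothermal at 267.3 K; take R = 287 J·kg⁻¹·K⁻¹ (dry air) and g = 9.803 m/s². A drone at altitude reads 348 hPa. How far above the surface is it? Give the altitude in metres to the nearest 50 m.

Scale height: H = RT/g = 287 × 267.3 / 9.803 = 7825.7 m.
Invert the barometric formula: z = H ln(P₀/P).
P₀/P = 1030/348 = 2.9598; ln(2.9598) = 1.0851.
z = 7825.7 × 1.0851 = 8491.7 m.

z ≈ 8500 m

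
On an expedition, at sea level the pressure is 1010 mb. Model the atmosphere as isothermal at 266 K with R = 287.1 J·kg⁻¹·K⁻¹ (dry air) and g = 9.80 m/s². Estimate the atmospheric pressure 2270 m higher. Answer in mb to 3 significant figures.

P ≈ 755 mb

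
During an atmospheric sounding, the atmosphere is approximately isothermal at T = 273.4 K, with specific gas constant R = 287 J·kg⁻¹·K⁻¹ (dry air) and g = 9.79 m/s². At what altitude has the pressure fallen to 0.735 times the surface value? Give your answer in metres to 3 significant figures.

z ≈ 2470 m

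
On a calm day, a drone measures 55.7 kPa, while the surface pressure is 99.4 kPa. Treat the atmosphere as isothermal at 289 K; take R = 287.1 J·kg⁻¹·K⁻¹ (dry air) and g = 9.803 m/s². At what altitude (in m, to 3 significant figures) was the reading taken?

Scale height: H = RT/g = 287.1 × 289 / 9.803 = 8463.9 m.
Invert the barometric formula: z = H ln(P₀/P).
P₀/P = 99.4/55.7 = 1.7846; ln(1.7846) = 0.57919.
z = 8463.9 × 0.57919 = 4902.2 m.

z ≈ 4900 m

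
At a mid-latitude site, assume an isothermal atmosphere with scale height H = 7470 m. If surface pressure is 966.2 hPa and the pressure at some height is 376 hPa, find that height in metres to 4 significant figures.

z ≈ 7050 m

Invert the barometric formula: z = H ln(P₀/P).
P₀/P = 966.2/376 = 2.5697; ln(2.5697) = 0.94379.
z = 7470.0 × 0.94379 = 7050.1 m.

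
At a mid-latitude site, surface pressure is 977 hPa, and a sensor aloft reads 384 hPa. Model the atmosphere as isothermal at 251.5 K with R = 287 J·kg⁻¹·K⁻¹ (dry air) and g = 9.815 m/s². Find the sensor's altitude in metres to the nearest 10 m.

Scale height: H = RT/g = 287 × 251.5 / 9.815 = 7354.1 m.
Invert the barometric formula: z = H ln(P₀/P).
P₀/P = 977/384 = 2.5443; ln(2.5443) = 0.93386.
z = 7354.1 × 0.93386 = 6867.7 m.

z ≈ 6870 m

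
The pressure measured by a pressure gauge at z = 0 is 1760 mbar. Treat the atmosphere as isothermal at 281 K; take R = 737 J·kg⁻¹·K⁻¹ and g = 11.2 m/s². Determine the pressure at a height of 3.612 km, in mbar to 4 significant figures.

P ≈ 1448 mbar

Scale height: H = RT/g = 737 × 281 / 11.2 = 18491 m.
Barometric formula: P = P₀ exp(−z/H).
z/H = 3612.0/18491 = 0.19534; exp(−0.19534) = 0.82255.
P = 1760 × 0.82255 = 1447.7 mbar.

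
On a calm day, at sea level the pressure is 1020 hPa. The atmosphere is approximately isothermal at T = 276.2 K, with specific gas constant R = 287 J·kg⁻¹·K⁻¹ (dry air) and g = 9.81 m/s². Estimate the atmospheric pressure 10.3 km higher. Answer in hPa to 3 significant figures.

Scale height: H = RT/g = 287 × 276.2 / 9.81 = 8080.5 m.
Barometric formula: P = P₀ exp(−z/H).
z/H = 10300/8080.5 = 1.2747; exp(−1.2747) = 0.27951.
P = 1020 × 0.27951 = 285.10 hPa.

P ≈ 285 hPa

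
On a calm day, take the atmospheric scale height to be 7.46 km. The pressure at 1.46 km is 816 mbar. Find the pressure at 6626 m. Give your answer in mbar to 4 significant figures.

Between two levels, P₂ = P₁ exp(−Δz/H) with Δz = z₂ − z₁.
Δz = 6626.0 − 1460.0 = 5166.0 m; Δz/H = 5166.0/7460.0 = 0.69249.
P₂ = 816 × exp(−0.69249) = 816 × 0.50033 = 408.27 mbar.

P ≈ 408.3 mbar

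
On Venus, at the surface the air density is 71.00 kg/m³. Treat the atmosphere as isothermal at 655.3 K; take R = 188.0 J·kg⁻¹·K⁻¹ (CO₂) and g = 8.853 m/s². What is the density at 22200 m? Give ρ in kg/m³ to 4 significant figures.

Scale height: H = RT/g = 188.0 × 655.3 / 8.853 = 13916 m.
In an isothermal atmosphere, density decays like pressure: ρ = ρ₀ exp(−z/H).
z/H = 22200/13916 = 1.5953; exp(−1.5953) = 0.20285.
ρ = 71.00 × 0.20285 = 14.402 kg/m³.

ρ ≈ 14.40 kg/m³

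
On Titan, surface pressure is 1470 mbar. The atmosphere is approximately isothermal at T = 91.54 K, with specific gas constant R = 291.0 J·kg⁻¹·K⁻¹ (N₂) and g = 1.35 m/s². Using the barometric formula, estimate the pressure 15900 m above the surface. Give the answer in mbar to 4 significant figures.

Scale height: H = RT/g = 291.0 × 91.54 / 1.35 = 19732 m.
Barometric formula: P = P₀ exp(−z/H).
z/H = 15900/19732 = 0.80580; exp(−0.80580) = 0.44673.
P = 1470 × 0.44673 = 656.69 mbar.

P ≈ 656.7 mbar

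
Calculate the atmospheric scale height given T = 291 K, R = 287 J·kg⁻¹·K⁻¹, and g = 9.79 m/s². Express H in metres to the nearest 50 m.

H ≈ 8550 m

The scale height of an isothermal atmosphere is H = RT/g.
H = 287 × 291 / 9.79 = 83517/9.79 = 8530.8 m.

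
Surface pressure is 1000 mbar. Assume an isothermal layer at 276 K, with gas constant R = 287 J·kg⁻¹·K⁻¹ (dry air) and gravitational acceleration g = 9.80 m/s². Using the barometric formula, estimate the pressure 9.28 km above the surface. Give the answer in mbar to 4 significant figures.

P ≈ 317.2 mbar

Scale height: H = RT/g = 287 × 276 / 9.80 = 8082.9 m.
Barometric formula: P = P₀ exp(−z/H).
z/H = 9280.0/8082.9 = 1.1481; exp(−1.1481) = 0.31724.
P = 1000 × 0.31724 = 317.24 mbar.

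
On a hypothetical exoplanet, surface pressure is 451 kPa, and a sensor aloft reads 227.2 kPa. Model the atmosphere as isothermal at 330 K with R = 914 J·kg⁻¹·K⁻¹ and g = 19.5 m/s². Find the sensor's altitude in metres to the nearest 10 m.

z ≈ 10610 m

Scale height: H = RT/g = 914 × 330 / 19.5 = 15468 m.
Invert the barometric formula: z = H ln(P₀/P).
P₀/P = 451/227.2 = 1.9850; ln(1.9850) = 0.68562.
z = 15468 × 0.68562 = 10605 m.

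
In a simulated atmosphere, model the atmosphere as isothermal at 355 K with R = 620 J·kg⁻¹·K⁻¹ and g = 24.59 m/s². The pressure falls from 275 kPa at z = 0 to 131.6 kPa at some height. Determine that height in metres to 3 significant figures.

Scale height: H = RT/g = 620 × 355 / 24.59 = 8950.8 m.
Invert the barometric formula: z = H ln(P₀/P).
P₀/P = 275/131.6 = 2.0897; ln(2.0897) = 0.73702.
z = 8950.8 × 0.73702 = 6596.9 m.

z ≈ 6600 m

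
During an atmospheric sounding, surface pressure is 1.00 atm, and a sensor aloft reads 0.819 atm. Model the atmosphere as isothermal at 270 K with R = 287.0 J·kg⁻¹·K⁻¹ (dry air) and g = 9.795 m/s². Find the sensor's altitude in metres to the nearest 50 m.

z ≈ 1600 m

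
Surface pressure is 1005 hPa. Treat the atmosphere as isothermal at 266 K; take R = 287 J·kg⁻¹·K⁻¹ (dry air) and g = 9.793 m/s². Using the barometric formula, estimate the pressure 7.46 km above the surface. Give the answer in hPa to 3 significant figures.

P ≈ 386 hPa

Scale height: H = RT/g = 287 × 266 / 9.793 = 7795.6 m.
Barometric formula: P = P₀ exp(−z/H).
z/H = 7460.0/7795.6 = 0.95695; exp(−0.95695) = 0.38406.
P = 1005 × 0.38406 = 385.98 hPa.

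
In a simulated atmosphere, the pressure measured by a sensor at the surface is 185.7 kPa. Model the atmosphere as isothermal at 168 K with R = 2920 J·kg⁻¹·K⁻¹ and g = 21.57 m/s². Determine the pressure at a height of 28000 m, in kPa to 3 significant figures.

P ≈ 54.2 kPa

Scale height: H = RT/g = 2920 × 168 / 21.57 = 22743 m.
Barometric formula: P = P₀ exp(−z/H).
z/H = 28000/22743 = 1.2311; exp(−1.2311) = 0.29197.
P = 185.7 × 0.29197 = 54.219 kPa.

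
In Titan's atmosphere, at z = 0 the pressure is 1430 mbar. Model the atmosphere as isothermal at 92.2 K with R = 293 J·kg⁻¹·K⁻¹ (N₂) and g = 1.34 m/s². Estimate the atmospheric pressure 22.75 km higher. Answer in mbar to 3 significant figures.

P ≈ 463 mbar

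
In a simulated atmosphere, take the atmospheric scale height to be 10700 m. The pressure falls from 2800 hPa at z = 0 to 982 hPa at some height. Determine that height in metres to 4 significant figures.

Invert the barometric formula: z = H ln(P₀/P).
P₀/P = 2800/982 = 2.8513; ln(2.8513) = 1.0478.
z = 10700 × 1.0478 = 11211 m.

z ≈ 11210 m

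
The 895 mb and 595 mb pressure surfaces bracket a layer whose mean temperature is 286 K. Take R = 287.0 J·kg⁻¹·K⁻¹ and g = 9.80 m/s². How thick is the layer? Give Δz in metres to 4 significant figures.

Δz ≈ 3419 m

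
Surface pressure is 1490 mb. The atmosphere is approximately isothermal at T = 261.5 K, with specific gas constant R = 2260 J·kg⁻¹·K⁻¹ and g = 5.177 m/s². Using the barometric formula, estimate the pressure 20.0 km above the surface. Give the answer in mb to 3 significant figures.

P ≈ 1250 mb

Scale height: H = RT/g = 2260 × 261.5 / 5.177 = 114160 m.
Barometric formula: P = P₀ exp(−z/H).
z/H = 20000/114160 = 0.17519; exp(−0.17519) = 0.83930.
P = 1490 × 0.83930 = 1250.6 mb.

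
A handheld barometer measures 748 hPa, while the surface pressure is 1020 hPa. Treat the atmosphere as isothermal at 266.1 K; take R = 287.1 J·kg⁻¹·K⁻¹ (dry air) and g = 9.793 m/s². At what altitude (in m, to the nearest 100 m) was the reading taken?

Scale height: H = RT/g = 287.1 × 266.1 / 9.793 = 7801.2 m.
Invert the barometric formula: z = H ln(P₀/P).
P₀/P = 1020/748 = 1.3636; ln(1.3636) = 0.31013.
z = 7801.2 × 0.31013 = 2419.4 m.

z ≈ 2400 m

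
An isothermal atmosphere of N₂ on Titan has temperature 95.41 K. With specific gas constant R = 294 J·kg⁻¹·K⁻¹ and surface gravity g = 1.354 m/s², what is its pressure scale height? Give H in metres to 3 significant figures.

The scale height of an isothermal atmosphere is H = RT/g.
H = 294 × 95.41 / 1.354 = 28051/1.354 = 20717 m.

H ≈ 20700 m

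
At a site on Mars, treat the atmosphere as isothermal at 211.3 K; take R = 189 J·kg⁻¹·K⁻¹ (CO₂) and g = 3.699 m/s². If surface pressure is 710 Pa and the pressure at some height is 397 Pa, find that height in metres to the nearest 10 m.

z ≈ 6280 m

Scale height: H = RT/g = 189 × 211.3 / 3.699 = 10796 m.
Invert the barometric formula: z = H ln(P₀/P).
P₀/P = 710/397 = 1.7884; ln(1.7884) = 0.58132.
z = 10796 × 0.58132 = 6275.9 m.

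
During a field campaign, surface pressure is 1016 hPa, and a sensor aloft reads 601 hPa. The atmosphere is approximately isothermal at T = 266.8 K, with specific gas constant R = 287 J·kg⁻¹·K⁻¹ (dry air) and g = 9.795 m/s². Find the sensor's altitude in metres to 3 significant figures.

Scale height: H = RT/g = 287 × 266.8 / 9.795 = 7817.4 m.
Invert the barometric formula: z = H ln(P₀/P).
P₀/P = 1016/601 = 1.6905; ln(1.6905) = 0.52502.
z = 7817.4 × 0.52502 = 4104.3 m.

z ≈ 4100 m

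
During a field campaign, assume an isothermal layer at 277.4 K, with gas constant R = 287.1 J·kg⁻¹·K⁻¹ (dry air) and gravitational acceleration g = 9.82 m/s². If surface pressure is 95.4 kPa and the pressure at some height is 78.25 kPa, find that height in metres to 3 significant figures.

Scale height: H = RT/g = 287.1 × 277.4 / 9.82 = 8110.1 m.
Invert the barometric formula: z = H ln(P₀/P).
P₀/P = 95.4/78.25 = 1.2192; ln(1.2192) = 0.19819.
z = 8110.1 × 0.19819 = 1607.3 m.

z ≈ 1610 m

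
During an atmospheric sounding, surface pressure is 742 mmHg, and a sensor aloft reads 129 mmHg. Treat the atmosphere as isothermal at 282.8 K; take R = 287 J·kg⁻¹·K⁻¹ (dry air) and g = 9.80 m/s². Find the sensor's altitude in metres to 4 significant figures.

z ≈ 14490 m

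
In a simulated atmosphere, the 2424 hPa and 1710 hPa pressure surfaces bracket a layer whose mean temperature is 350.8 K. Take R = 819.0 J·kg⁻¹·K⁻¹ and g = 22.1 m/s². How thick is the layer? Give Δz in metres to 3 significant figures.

Hypsometric equation: Δz = (R T̄/g) ln(P₁/P₂).
R T̄/g = 819.0 × 350.8 / 22.1 = 13000 m.
ln(2424/1710) = ln(1.4175) = 0.34889.
Δz = 13000 × 0.34889 = 4535.6 m.

Δz ≈ 4540 m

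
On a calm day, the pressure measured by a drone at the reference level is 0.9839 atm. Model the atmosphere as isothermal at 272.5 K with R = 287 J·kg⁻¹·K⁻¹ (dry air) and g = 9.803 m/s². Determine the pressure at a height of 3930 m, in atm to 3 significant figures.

P ≈ 0.601 atm

Scale height: H = RT/g = 287 × 272.5 / 9.803 = 7977.9 m.
Barometric formula: P = P₀ exp(−z/H).
z/H = 3930.0/7977.9 = 0.49261; exp(−0.49261) = 0.61103.
P = 0.9839 × 0.61103 = 0.60119 atm.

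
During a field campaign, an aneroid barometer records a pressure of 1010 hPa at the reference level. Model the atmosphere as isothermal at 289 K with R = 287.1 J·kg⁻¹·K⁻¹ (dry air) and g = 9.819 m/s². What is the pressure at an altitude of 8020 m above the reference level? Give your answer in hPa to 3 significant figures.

P ≈ 391 hPa

Scale height: H = RT/g = 287.1 × 289 / 9.819 = 8450.1 m.
Barometric formula: P = P₀ exp(−z/H).
z/H = 8020.0/8450.1 = 0.94910; exp(−0.94910) = 0.38709.
P = 1010 × 0.38709 = 390.96 hPa.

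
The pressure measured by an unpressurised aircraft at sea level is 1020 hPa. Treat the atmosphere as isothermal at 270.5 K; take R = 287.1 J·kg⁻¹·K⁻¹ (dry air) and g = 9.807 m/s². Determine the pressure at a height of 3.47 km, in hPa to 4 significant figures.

Scale height: H = RT/g = 287.1 × 270.5 / 9.807 = 7918.9 m.
Barometric formula: P = P₀ exp(−z/H).
z/H = 3470.0/7918.9 = 0.43819; exp(−0.43819) = 0.64520.
P = 1020 × 0.64520 = 658.10 hPa.

P ≈ 658.1 hPa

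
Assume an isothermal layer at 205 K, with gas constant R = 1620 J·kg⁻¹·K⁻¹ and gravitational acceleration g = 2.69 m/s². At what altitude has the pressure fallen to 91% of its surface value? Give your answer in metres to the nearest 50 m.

z ≈ 11650 m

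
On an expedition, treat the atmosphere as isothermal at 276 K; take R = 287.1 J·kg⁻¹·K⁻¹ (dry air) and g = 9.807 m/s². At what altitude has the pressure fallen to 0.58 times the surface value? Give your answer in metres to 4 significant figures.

z ≈ 4401 m

Scale height: H = RT/g = 287.1 × 276 / 9.807 = 8079.9 m.
Set P/P₀ = exp(−z/H) = 0.58, so z = −H ln(0.58).
−ln(0.58) = 0.54473; z = 8079.9 × 0.54473 = 4401.4 m.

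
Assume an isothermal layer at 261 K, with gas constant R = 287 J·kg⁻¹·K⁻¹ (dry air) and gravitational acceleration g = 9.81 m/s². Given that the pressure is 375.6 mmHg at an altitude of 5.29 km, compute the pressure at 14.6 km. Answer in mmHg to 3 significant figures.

P ≈ 111 mmHg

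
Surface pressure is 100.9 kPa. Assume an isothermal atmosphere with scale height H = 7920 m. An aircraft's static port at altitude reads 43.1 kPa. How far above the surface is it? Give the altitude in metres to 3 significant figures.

Invert the barometric formula: z = H ln(P₀/P).
P₀/P = 100.9/43.1 = 2.3411; ln(2.3411) = 0.85062.
z = 7920.0 × 0.85062 = 6736.9 m.

z ≈ 6740 m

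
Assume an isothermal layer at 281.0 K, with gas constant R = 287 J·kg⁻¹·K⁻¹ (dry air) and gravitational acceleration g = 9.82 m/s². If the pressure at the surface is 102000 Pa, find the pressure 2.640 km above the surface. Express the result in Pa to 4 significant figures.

P ≈ 73960 Pa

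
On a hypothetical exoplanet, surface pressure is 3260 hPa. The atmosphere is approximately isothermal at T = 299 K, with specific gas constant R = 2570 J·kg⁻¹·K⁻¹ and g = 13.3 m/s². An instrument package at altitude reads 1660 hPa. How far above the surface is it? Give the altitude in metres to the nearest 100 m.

Scale height: H = RT/g = 2570 × 299 / 13.3 = 57777 m.
Invert the barometric formula: z = H ln(P₀/P).
P₀/P = 3260/1660 = 1.9639; ln(1.9639) = 0.67493.
z = 57777 × 0.67493 = 38995 m.

z ≈ 39000 m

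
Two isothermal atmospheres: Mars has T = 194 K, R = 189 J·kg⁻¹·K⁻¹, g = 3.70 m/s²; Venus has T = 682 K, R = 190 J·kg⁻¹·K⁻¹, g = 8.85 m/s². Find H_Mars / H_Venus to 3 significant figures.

H_Mars/H_Venus ≈ 0.677

H = RT/g for each body.
H_Mars = 189 × 194 / 3.70 = 9909.7 m.
H_Venus = 190 × 682 / 8.85 = 14642 m.
H_Mars/H_Venus = 9909.7/14642 = 0.67680.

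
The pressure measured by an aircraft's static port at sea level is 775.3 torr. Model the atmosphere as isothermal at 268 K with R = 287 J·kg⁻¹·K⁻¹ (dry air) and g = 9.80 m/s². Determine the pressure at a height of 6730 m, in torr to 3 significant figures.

P ≈ 329 torr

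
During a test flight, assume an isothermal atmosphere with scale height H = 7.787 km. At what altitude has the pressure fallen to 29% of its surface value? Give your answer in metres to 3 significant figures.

Set P/P₀ = exp(−z/H) = 0.29, so z = −H ln(0.29).
−ln(0.29) = 1.2379; z = 7787.0 × 1.2379 = 9639.5 m.

z ≈ 9640 m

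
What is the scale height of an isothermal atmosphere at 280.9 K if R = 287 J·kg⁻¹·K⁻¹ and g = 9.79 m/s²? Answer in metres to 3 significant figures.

The scale height of an isothermal atmosphere is H = RT/g.
H = 287 × 280.9 / 9.79 = 80618/9.79 = 8234.7 m.

H ≈ 8230 m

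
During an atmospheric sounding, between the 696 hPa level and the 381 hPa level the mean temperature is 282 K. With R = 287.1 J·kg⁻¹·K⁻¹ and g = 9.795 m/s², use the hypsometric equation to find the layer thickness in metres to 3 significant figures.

Hypsometric equation: Δz = (R T̄/g) ln(P₁/P₂).
R T̄/g = 287.1 × 282 / 9.795 = 8265.7 m.
ln(696/381) = ln(1.8268) = 0.60257.
Δz = 8265.7 × 0.60257 = 4980.7 m.

Δz ≈ 4980 m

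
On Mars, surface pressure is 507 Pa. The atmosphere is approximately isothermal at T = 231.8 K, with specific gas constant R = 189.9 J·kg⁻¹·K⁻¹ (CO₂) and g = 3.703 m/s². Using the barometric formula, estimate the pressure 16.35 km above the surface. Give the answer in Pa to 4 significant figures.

P ≈ 128.1 Pa

Scale height: H = RT/g = 189.9 × 231.8 / 3.703 = 11887 m.
Barometric formula: P = P₀ exp(−z/H).
z/H = 16350/11887 = 1.3755; exp(−1.3755) = 0.25271.
P = 507 × 0.25271 = 128.12 Pa.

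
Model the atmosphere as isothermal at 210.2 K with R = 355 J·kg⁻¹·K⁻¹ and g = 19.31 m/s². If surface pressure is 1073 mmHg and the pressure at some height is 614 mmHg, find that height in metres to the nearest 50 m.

z ≈ 2150 m

Scale height: H = RT/g = 355 × 210.2 / 19.31 = 3864.4 m.
Invert the barometric formula: z = H ln(P₀/P).
P₀/P = 1073/614 = 1.7476; ln(1.7476) = 0.55824.
z = 3864.4 × 0.55824 = 2157.3 m.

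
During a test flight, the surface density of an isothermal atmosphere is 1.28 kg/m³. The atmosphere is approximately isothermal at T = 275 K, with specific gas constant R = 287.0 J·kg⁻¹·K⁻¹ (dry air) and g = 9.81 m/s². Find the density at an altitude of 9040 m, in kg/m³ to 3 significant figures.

ρ ≈ 0.416 kg/m³

Scale height: H = RT/g = 287.0 × 275 / 9.81 = 8045.4 m.
In an isothermal atmosphere, density decays like pressure: ρ = ρ₀ exp(−z/H).
z/H = 9040.0/8045.4 = 1.1236; exp(−1.1236) = 0.32511.
ρ = 1.28 × 0.32511 = 0.41614 kg/m³.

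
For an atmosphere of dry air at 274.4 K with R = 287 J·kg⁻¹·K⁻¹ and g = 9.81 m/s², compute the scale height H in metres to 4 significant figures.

The scale height of an isothermal atmosphere is H = RT/g.
H = 287 × 274.4 / 9.81 = 78753/9.81 = 8027.8 m.

H ≈ 8028 m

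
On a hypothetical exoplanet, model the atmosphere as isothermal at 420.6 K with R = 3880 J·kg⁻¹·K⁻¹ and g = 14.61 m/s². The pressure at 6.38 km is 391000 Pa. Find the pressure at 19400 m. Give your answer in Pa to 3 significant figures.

P ≈ 348000 Pa

Scale height: H = RT/g = 3880 × 420.6 / 14.61 = 111700 m.
Between two levels, P₂ = P₁ exp(−Δz/H) with Δz = z₂ − z₁.
Δz = 19400 − 6380.0 = 13020 m; Δz/H = 13020/111700 = 0.11656.
P₂ = 391000 × exp(−0.11656) = 391000 × 0.88998 = 347980 Pa.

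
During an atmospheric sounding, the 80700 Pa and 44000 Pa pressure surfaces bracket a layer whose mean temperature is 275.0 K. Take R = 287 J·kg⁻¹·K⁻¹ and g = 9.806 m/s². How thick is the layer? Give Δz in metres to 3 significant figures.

Δz ≈ 4880 m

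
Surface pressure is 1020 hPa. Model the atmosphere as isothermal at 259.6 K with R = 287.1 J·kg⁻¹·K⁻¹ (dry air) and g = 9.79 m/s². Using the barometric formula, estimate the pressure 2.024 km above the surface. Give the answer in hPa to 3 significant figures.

Scale height: H = RT/g = 287.1 × 259.6 / 9.79 = 7613.0 m.
Barometric formula: P = P₀ exp(−z/H).
z/H = 2024.0/7613.0 = 0.26586; exp(−0.26586) = 0.76655.
P = 1020 × 0.76655 = 781.88 hPa.

P ≈ 782 hPa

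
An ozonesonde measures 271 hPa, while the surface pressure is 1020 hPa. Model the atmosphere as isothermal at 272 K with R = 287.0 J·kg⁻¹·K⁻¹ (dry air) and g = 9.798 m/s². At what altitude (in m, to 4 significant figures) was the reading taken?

z ≈ 10560 m

Scale height: H = RT/g = 287.0 × 272 / 9.798 = 7967.3 m.
Invert the barometric formula: z = H ln(P₀/P).
P₀/P = 1020/271 = 3.7638; ln(3.7638) = 1.3254.
z = 7967.3 × 1.3254 = 10560 m.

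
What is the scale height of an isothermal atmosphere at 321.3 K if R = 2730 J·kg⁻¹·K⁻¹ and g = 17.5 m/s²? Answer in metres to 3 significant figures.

H ≈ 50100 m

The scale height of an isothermal atmosphere is H = RT/g.
H = 2730 × 321.3 / 17.5 = 877150/17.5 = 50123 m.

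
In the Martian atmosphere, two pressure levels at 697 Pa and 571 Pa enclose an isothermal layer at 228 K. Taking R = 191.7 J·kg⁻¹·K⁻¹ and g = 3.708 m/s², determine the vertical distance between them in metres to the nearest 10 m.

Hypsometric equation: Δz = (R T̄/g) ln(P₁/P₂).
R T̄/g = 191.7 × 228 / 3.708 = 11787 m.
ln(697/571) = ln(1.2207) = 0.19942.
Δz = 11787 × 0.19942 = 2350.6 m.

Δz ≈ 2350 m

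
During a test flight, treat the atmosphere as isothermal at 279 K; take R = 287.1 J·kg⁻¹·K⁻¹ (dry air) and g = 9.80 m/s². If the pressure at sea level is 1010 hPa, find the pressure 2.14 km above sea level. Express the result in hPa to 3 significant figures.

Scale height: H = RT/g = 287.1 × 279 / 9.80 = 8173.6 m.
Barometric formula: P = P₀ exp(−z/H).
z/H = 2140.0/8173.6 = 0.26182; exp(−0.26182) = 0.76965.
P = 1010 × 0.76965 = 777.35 hPa.

P ≈ 777 hPa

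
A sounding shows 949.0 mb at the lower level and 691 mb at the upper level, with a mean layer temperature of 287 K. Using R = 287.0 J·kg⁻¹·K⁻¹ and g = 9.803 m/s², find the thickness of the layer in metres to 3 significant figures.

Hypsometric equation: Δz = (R T̄/g) ln(P₁/P₂).
R T̄/g = 287.0 × 287 / 9.803 = 8402.4 m.
ln(949.0/691) = ln(1.3734) = 0.31729.
Δz = 8402.4 × 0.31729 = 2666.0 m.

Δz ≈ 2670 m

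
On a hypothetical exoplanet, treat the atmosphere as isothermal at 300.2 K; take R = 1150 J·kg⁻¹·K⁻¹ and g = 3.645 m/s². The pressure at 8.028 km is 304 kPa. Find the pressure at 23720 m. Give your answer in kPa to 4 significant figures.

P ≈ 257.6 kPa

Scale height: H = RT/g = 1150 × 300.2 / 3.645 = 94713 m.
Between two levels, P₂ = P₁ exp(−Δz/H) with Δz = z₂ − z₁.
Δz = 23720 − 8028.0 = 15692 m; Δz/H = 15692/94713 = 0.16568.
P₂ = 304 × exp(−0.16568) = 304 × 0.84732 = 257.59 kPa.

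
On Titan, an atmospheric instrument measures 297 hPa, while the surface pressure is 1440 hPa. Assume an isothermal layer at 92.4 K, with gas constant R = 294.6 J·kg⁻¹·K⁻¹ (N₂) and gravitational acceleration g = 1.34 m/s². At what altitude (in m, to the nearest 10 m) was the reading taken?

Scale height: H = RT/g = 294.6 × 92.4 / 1.34 = 20314 m.
Invert the barometric formula: z = H ln(P₀/P).
P₀/P = 1440/297 = 4.8485; ln(4.8485) = 1.5787.
z = 20314 × 1.5787 = 32070 m.

z ≈ 32070 m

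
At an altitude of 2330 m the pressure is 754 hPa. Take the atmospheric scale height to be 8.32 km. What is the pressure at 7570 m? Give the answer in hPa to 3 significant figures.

P ≈ 402 hPa

Between two levels, P₂ = P₁ exp(−Δz/H) with Δz = z₂ − z₁.
Δz = 7570.0 − 2330.0 = 5240.0 m; Δz/H = 5240.0/8320.0 = 0.62981.
P₂ = 754 × exp(−0.62981) = 754 × 0.53269 = 401.65 hPa.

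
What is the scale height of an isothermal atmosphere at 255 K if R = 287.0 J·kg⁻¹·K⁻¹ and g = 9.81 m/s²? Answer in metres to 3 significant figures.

The scale height of an isothermal atmosphere is H = RT/g.
H = 287.0 × 255 / 9.81 = 73185/9.81 = 7460.2 m.

H ≈ 7460 m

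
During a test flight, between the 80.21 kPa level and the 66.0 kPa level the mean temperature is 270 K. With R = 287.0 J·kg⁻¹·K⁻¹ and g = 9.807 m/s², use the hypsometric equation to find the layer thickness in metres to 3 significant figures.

Δz ≈ 1540 m

Hypsometric equation: Δz = (R T̄/g) ln(P₁/P₂).
R T̄/g = 287.0 × 270 / 9.807 = 7901.5 m.
ln(80.21/66.0) = ln(1.2153) = 0.19499.
Δz = 7901.5 × 0.19499 = 1540.7 m.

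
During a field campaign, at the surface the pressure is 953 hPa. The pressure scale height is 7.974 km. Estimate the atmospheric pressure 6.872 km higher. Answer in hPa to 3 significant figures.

P ≈ 403 hPa

Barometric formula: P = P₀ exp(−z/H).
z/H = 6872.0/7974.0 = 0.86180; exp(−0.86180) = 0.42240.
P = 953 × 0.42240 = 402.55 hPa.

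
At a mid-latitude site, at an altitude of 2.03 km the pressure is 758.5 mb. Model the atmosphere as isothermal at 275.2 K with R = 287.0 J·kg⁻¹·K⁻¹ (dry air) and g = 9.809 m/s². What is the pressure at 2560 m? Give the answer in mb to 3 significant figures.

P ≈ 710 mb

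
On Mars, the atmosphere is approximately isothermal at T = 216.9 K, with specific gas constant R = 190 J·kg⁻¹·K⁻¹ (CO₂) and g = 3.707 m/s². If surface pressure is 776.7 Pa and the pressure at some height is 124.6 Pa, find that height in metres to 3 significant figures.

z ≈ 20300 m

Scale height: H = RT/g = 190 × 216.9 / 3.707 = 11117 m.
Invert the barometric formula: z = H ln(P₀/P).
P₀/P = 776.7/124.6 = 6.2335; ln(6.2335) = 1.8299.
z = 11117 × 1.8299 = 20343 m.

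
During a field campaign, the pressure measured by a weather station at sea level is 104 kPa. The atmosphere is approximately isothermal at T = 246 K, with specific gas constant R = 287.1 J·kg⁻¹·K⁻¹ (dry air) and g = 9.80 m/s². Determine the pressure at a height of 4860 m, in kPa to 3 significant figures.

P ≈ 53.0 kPa

Scale height: H = RT/g = 287.1 × 246 / 9.80 = 7206.8 m.
Barometric formula: P = P₀ exp(−z/H).
z/H = 4860.0/7206.8 = 0.67436; exp(−0.67436) = 0.50948.
P = 104 × 0.50948 = 52.986 kPa.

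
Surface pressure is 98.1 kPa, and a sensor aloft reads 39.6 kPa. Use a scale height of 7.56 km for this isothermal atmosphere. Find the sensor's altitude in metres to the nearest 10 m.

z ≈ 6860 m

Invert the barometric formula: z = H ln(P₀/P).
P₀/P = 98.1/39.6 = 2.4773; ln(2.4773) = 0.90717.
z = 7560.0 × 0.90717 = 6858.2 m.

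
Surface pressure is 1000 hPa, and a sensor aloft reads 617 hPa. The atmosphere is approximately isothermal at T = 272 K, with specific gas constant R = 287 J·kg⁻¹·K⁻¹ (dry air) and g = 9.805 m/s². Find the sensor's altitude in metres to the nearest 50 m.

z ≈ 3850 m

Scale height: H = RT/g = 287 × 272 / 9.805 = 7961.7 m.
Invert the barometric formula: z = H ln(P₀/P).
P₀/P = 1000/617 = 1.6207; ln(1.6207) = 0.48286.
z = 7961.7 × 0.48286 = 3844.4 m.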